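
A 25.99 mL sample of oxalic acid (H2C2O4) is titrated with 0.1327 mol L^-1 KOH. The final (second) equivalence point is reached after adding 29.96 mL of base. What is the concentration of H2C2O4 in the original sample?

n(KOH) = 0.1327 x 0.02996 = 0.003976 mol.
At the final (second) equivalence point, 2 mol OH^- react per mol H2C2O4, so n(H2C2O4) = 0.003976 / 2 = 0.001988 mol.
[H2C2O4] = 0.001988 / 0.02599 L = 0.0765 M.

0.0765 M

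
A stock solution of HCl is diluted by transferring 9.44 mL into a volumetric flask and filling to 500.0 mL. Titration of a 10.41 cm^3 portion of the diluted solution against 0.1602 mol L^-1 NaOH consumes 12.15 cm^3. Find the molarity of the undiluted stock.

9.90 M

n(NaOH) = 0.1602 x 0.01215 = 0.001946 mol.
n(HCl) in the aliquot = 0.001946 mol.
[diluted HCl] = 0.001946 / 0.01041 = 0.1870 M.
Dilution factor = 500.0/9.440 = 52.97, so [stock] = 0.1870 x 52.97 = 9.90 M.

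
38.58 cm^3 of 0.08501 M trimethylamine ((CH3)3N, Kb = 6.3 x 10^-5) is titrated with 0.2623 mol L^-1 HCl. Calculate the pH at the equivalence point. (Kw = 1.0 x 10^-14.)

5.50

n((CH3)3N) = 0.08501 x 0.03858 = 0.003280 mol; V(HCl) at equivalence = 0.003280/0.2623 = 0.01250 L.
At equivalence the base is fully converted to (CH3)3NH+; total volume = 0.05108 L, so [(CH3)3NH+] = 0.003280/0.05108 = 0.06420 M.
Ka((CH3)3NH+) = Kw/Kb = 1.0e-14 / 6.3 x 10^-5 = 1.59e-10.
[H^+] = sqrt(Ka x [(CH3)3NH+]) = sqrt(1.59e-10 x 0.06420) = 3.19e-6 M.
pH = -log(3.19e-6) = 5.50.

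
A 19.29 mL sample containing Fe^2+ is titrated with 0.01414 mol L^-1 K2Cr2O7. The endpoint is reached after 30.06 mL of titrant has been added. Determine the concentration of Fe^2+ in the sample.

0.132 M

n(K2Cr2O7) = 0.01414 x 0.03006 = 0.0004250 mol.
From the balanced equation, 1 mol K2Cr2O7 reacts with 6 mol Fe^2+, so n(Fe^2+) = 0.0004250 x 6/1 = 0.002550 mol.
[Fe^2+] = 0.002550 / 0.01929 L = 0.132 M.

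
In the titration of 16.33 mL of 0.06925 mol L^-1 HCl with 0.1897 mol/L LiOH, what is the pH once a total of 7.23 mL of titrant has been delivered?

n(acid) = 0.06925 x 0.01633 = 0.001131 mol; n(LiOH) added = 0.1897 x 0.007230 = 0.001372 mol.
Base is in excess by 0.001372 - 0.001131 = 0.0002407 mol in a total volume of 0.02356 L.
[OH^-] = 0.0002407/0.02356 = 0.01022 M, so pOH = 1.99 and pH = 14.00 - 1.99 = 12.01.

12.01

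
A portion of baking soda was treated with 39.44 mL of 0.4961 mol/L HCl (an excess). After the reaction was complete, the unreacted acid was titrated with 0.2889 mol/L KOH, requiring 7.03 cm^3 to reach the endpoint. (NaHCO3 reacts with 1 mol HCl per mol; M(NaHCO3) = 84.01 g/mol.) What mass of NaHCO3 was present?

1.47 g

Total n(HCl) added = 0.4961 x 0.03944 = 0.01957 mol.
n(KOH) used = 0.2889 x 0.007030 = 0.002031 mol, which equals the excess n(HCl).
So n(HCl) consumed by the sample = 0.01957 - 0.002031 = 0.01754 mol.
n(NaHCO3) = 0.01754 / 1 = 0.01754 mol.
mass = 0.01754 mol x 84.01 g/mol = 1.47 g.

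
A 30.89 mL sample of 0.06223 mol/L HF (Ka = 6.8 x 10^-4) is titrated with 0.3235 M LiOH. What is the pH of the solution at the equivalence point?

7.94

n(HF) = 0.06223 x 0.03089 = 0.001922 mol; V(LiOH) at equivalence = 0.001922/0.3235 = 0.005942 L.
At equivalence all the acid is converted to F-; total volume = 0.03089 + 0.005942 = 0.03683 L, so [F-] = 0.001922/0.03683 = 0.05219 M.
Kb = Kw/Ka = 1.0e-14 / 6.8 x 10^-4 = 1.47e-11.
[OH^-] = sqrt(Kb x [F-]) = sqrt(1.47e-11 x 0.05219) = 8.76e-7 M.
pOH = 6.06, so pH = 14.00 - 6.06 = 7.94.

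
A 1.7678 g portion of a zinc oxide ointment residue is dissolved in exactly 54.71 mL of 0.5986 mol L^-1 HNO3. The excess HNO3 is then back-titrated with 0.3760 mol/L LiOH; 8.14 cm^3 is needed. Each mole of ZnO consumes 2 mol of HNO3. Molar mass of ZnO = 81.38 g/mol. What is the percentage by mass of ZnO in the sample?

Total n(HNO3) added = 0.5986 x 0.05471 = 0.03275 mol.
n(LiOH) used = 0.3760 x 0.008140 = 0.003061 mol, which equals the excess n(HNO3).
So n(HNO3) consumed by the sample = 0.03275 - 0.003061 = 0.02969 mol.
n(ZnO) = 0.02969 / 2 = 0.01484 mol.
mass ZnO = 0.01484 x 81.38 = 1.208 g, so %ZnO = 1.208/1.7678 x 100 = 68.3%.

68.3%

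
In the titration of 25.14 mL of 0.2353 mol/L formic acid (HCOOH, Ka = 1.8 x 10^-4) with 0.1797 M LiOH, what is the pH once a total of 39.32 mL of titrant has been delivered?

12.25

n(acid) = 0.2353 x 0.02514 = 0.005915 mol; n(LiOH) added = 0.1797 x 0.03932 = 0.007066 mol.
Base is in excess by 0.007066 - 0.005915 = 0.001150 mol in a total volume of 0.06446 L.
[OH^-] = 0.001150/0.06446 = 0.01785 M, so pOH = 1.75 and pH = 14.00 - 1.75 = 12.25.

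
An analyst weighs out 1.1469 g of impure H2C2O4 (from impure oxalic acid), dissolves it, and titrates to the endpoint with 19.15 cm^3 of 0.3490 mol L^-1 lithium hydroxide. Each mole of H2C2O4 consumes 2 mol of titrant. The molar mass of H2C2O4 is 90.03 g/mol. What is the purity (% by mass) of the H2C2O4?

26.2%

n(LiOH) = 0.3490 x 0.01915 = 0.006683 mol.
n(H2C2O4) = 0.006683 / 2 = 0.003342 mol.
mass of H2C2O4 = 0.003342 x 90.03 = 0.3009 g.
% purity = 0.3009 / 1.1469 x 100 = 26.2%.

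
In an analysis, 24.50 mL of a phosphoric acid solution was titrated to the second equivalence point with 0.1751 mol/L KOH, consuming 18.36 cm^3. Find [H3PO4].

0.0656 M

n(KOH) = 0.1751 x 0.01836 = 0.003215 mol.
At the second equivalence point, 2 mol OH^- react per mol H3PO4, so n(H3PO4) = 0.003215 / 2 = 0.001607 mol.
[H3PO4] = 0.001607 / 0.02450 L = 0.0656 M.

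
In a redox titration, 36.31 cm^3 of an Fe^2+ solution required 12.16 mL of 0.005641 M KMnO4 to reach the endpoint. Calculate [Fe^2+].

0.00945 M

n(KMnO4) = 0.005641 x 0.01216 = 6.859e-5 mol.
From the balanced equation, 1 mol KMnO4 reacts with 5 mol Fe^2+, so n(Fe^2+) = 6.859e-5 x 5/1 = 0.0003430 mol.
[Fe^2+] = 0.0003430 / 0.03631 L = 0.00945 M.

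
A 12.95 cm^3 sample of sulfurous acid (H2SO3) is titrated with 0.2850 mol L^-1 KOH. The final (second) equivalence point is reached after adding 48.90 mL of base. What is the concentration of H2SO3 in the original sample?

0.538 M

n(KOH) = 0.2850 x 0.04890 = 0.01394 mol.
At the final (second) equivalence point, 2 mol OH^- react per mol H2SO3, so n(H2SO3) = 0.01394 / 2 = 0.006968 mol.
[H2SO3] = 0.006968 / 0.01295 L = 0.538 M.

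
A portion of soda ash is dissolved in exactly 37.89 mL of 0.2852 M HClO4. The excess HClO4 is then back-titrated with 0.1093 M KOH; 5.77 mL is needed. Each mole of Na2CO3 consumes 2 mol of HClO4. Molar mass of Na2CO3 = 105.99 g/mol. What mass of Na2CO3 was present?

0.539 g

Total n(HClO4) added = 0.2852 x 0.03789 = 0.01081 mol.
n(KOH) used = 0.1093 x 0.005770 = 0.0006307 mol, which equals the excess n(HClO4).
So n(HClO4) consumed by the sample = 0.01081 - 0.0006307 = 0.01018 mol.
n(Na2CO3) = 0.01018 / 2 = 0.005088 mol.
mass = 0.005088 mol x 105.99 g/mol = 0.539 g.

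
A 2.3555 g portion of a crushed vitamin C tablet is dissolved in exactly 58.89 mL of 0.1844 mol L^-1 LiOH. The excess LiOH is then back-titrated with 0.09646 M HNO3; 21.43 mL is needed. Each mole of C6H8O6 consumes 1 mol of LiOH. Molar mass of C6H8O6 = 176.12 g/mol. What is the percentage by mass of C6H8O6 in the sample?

65.7%

Total n(LiOH) added = 0.1844 x 0.05889 = 0.01086 mol.
n(HNO3) used = 0.09646 x 0.02143 = 0.002067 mol, which equals the excess n(LiOH).
So n(LiOH) consumed by the sample = 0.01086 - 0.002067 = 0.008792 mol.
n(C6H8O6) = 0.008792 / 1 = 0.008792 mol.
mass C6H8O6 = 0.008792 x 176.12 = 1.548 g, so %C6H8O6 = 1.548/2.3555 x 100 = 65.7%.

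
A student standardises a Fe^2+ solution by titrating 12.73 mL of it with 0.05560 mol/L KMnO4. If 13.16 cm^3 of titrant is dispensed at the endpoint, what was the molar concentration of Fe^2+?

n(KMnO4) = 0.05560 x 0.01316 = 0.0007317 mol.
From the balanced equation, 1 mol KMnO4 reacts with 5 mol Fe^2+, so n(Fe^2+) = 0.0007317 x 5/1 = 0.003658 mol.
[Fe^2+] = 0.003658 / 0.01273 L = 0.287 M.

0.287 M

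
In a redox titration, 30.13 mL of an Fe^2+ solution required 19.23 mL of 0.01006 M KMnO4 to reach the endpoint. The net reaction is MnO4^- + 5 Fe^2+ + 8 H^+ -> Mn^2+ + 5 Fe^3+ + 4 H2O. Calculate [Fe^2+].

0.0321 M

n(KMnO4) = 0.01006 x 0.01923 = 0.0001935 mol.
From the balanced equation, 1 mol KMnO4 reacts with 5 mol Fe^2+, so n(Fe^2+) = 0.0001935 x 5/1 = 0.0009673 mol.
[Fe^2+] = 0.0009673 / 0.03013 L = 0.0321 M.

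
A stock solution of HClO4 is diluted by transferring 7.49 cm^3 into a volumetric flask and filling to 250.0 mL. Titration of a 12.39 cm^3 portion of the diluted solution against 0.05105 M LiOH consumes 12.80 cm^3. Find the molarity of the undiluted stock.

1.76 M

n(LiOH) = 0.05105 x 0.01280 = 0.0006534 mol.
n(HClO4) in the aliquot = 0.0006534 mol.
[diluted HClO4] = 0.0006534 / 0.01239 = 0.05274 M.
Dilution factor = 250.0/7.490 = 33.38, so [stock] = 0.05274 x 33.38 = 1.76 M.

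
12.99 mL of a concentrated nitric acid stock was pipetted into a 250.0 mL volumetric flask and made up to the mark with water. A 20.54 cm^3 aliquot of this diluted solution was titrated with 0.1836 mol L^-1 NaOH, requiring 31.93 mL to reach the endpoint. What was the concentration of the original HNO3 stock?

n(NaOH) = 0.1836 x 0.03193 = 0.005862 mol.
n(HNO3) in the aliquot = 0.005862 mol.
[diluted HNO3] = 0.005862 / 0.02054 = 0.2854 M.
Dilution factor = 250.0/12.99 = 19.25, so [stock] = 0.2854 x 19.25 = 5.49 M.

5.49 M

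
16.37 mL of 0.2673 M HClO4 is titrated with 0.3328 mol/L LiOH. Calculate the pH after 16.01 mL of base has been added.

12.47

n(acid) = 0.2673 x 0.01637 = 0.004376 mol; n(LiOH) added = 0.3328 x 0.01601 = 0.005328 mol.
Base is in excess by 0.005328 - 0.004376 = 0.0009524 mol in a total volume of 0.03238 L.
[OH^-] = 0.0009524/0.03238 = 0.02941 M, so pOH = 1.53 and pH = 14.00 - 1.53 = 12.47.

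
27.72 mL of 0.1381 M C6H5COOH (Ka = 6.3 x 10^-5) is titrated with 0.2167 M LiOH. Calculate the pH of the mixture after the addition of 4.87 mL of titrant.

3.78

Initial n(C6H5COOH) = 0.1381 x 0.02772 = 0.003828 mol.
n(LiOH) added = 0.2167 x 0.004870 = 0.001055 mol, converting that many moles of C6H5COOH to C6H5COO-.
Remaining n(C6H5COOH) = 0.002773 mol; n(C6H5COO-) = 0.001055 mol.
By Henderson-Hasselbalch, pH = pKa + log([A^-]/[HA]) = 4.20 + log(0.001055/0.002773) = 4.20 + (-0.42) = 3.78.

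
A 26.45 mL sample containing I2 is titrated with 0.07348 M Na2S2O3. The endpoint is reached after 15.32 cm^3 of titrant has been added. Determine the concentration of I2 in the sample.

0.0213 M

n(Na2S2O3) = 0.07348 x 0.01532 = 0.001126 mol.
From the balanced equation, 2 mol Na2S2O3 reacts with 1 mol I2, so n(I2) = 0.001126 x 1/2 = 0.0005629 mol.
[I2] = 0.0005629 / 0.02645 L = 0.0213 M.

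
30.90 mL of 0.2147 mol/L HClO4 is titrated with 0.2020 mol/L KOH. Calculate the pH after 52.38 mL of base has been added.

n(acid) = 0.2147 x 0.03090 = 0.006634 mol; n(KOH) added = 0.2020 x 0.05238 = 0.01058 mol.
Base is in excess by 0.01058 - 0.006634 = 0.003947 mol in a total volume of 0.08328 L.
[OH^-] = 0.003947/0.08328 = 0.04739 M, so pOH = 1.32 and pH = 14.00 - 1.32 = 12.68.

12.68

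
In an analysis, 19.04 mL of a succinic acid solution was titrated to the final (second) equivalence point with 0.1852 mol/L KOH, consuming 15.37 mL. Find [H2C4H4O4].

0.0748 M

n(KOH) = 0.1852 x 0.01537 = 0.002847 mol.
At the final (second) equivalence point, 2 mol OH^- react per mol H2C4H4O4, so n(H2C4H4O4) = 0.002847 / 2 = 0.001423 mol.
[H2C4H4O4] = 0.001423 / 0.01904 L = 0.0748 M.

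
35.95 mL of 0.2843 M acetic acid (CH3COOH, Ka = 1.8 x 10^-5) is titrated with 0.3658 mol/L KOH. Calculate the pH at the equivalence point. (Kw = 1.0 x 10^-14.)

8.97

n(CH3COOH) = 0.2843 x 0.03595 = 0.01022 mol; V(KOH) at equivalence = 0.01022/0.3658 = 0.02794 L.
At equivalence all the acid is converted to CH3COO-; total volume = 0.03595 + 0.02794 = 0.06389 L, so [CH3COO-] = 0.01022/0.06389 = 0.1600 M.
Kb = Kw/Ka = 1.0e-14 / 1.8 x 10^-5 = 5.56e-10.
[OH^-] = sqrt(Kb x [CH3COO-]) = sqrt(5.56e-10 x 0.1600) = 9.43e-6 M.
pOH = 5.03, so pH = 14.00 - 5.03 = 8.97.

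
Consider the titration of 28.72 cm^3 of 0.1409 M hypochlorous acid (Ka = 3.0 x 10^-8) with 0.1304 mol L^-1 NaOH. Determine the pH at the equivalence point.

10.18

n(HClO) = 0.1409 x 0.02872 = 0.004047 mol; V(NaOH) at equivalence = 0.004047/0.1304 = 0.03103 L.
At equivalence all the acid is converted to ClO-; total volume = 0.02872 + 0.03103 = 0.05975 L, so [ClO-] = 0.004047/0.05975 = 0.06772 M.
Kb = Kw/Ka = 1.0e-14 / 3.0 x 10^-8 = 3.33e-7.
[OH^-] = sqrt(Kb x [ClO-]) = sqrt(3.33e-7 x 0.06772) = 0.000150 M.
pOH = 3.82, so pH = 14.00 - 3.82 = 10.18.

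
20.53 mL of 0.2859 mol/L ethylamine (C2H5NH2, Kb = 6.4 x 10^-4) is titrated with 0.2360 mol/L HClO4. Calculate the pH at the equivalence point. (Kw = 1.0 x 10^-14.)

5.85

n(C2H5NH2) = 0.2859 x 0.02053 = 0.005870 mol; V(HClO4) at equivalence = 0.005870/0.2360 = 0.02487 L.
At equivalence the base is fully converted to C2H5NH3+; total volume = 0.04540 L, so [C2H5NH3+] = 0.005870/0.04540 = 0.1293 M.
Ka(C2H5NH3+) = Kw/Kb = 1.0e-14 / 6.4 x 10^-4 = 1.56e-11.
[H^+] = sqrt(Ka x [C2H5NH3+]) = sqrt(1.56e-11 x 0.1293) = 1.42e-6 M.
pH = -log(1.42e-6) = 5.85.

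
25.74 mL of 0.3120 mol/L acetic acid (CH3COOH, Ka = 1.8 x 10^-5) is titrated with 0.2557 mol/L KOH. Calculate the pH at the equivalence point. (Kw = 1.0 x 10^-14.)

8.95

n(CH3COOH) = 0.3120 x 0.02574 = 0.008031 mol; V(KOH) at equivalence = 0.008031/0.2557 = 0.03141 L.
At equivalence all the acid is converted to CH3COO-; total volume = 0.02574 + 0.03141 = 0.05715 L, so [CH3COO-] = 0.008031/0.05715 = 0.1405 M.
Kb = Kw/Ka = 1.0e-14 / 1.8 x 10^-5 = 5.56e-10.
[OH^-] = sqrt(Kb x [CH3COO-]) = sqrt(5.56e-10 x 0.1405) = 8.84e-6 M.
pOH = 5.05, so pH = 14.00 - 5.05 = 8.95.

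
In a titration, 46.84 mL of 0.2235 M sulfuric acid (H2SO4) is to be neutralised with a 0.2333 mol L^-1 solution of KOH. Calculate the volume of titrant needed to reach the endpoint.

n(H2SO4) = 0.2235 mol/L x 0.04684 L = 0.01047 mol.
The neutralisation is 1 H2SO4 : 2 KOH, so n(KOH) = 0.01047 x 2/1 = 0.02094 mol.
V(KOH) = 0.02094 / 0.2333 = 0.08974 L = 89.7 mL.

89.7 mL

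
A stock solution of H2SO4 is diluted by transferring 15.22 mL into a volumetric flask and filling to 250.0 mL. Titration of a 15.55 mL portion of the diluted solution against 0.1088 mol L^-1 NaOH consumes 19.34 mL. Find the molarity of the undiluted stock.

n(NaOH) = 0.1088 x 0.01934 = 0.002104 mol.
n(H2SO4) in the aliquot = 0.002104 x 1/2 = 0.001052 mol.
[diluted H2SO4] = 0.001052 / 0.01555 = 0.06766 M.
Dilution factor = 250.0/15.22 = 16.43, so [stock] = 0.06766 x 16.43 = 1.11 M.

1.11 M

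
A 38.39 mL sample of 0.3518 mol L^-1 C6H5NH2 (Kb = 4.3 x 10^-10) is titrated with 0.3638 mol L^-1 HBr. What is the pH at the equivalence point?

n(C6H5NH2) = 0.3518 x 0.03839 = 0.01351 mol; V(HBr) at equivalence = 0.01351/0.3638 = 0.03712 L.
At equivalence the base is fully converted to C6H5NH3+; total volume = 0.07551 L, so [C6H5NH3+] = 0.01351/0.07551 = 0.1788 M.
Ka(C6H5NH3+) = Kw/Kb = 1.0e-14 / 4.3 x 10^-10 = 2.33e-5.
[H^+] = sqrt(Ka x [C6H5NH3+]) = sqrt(2.33e-5 x 0.1788) = 0.00204 M.
pH = -log(0.00204) = 2.69.

2.69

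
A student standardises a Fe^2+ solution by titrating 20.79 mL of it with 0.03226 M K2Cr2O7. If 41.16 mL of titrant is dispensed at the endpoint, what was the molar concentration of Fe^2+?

n(K2Cr2O7) = 0.03226 x 0.04116 = 0.001328 mol.
From the balanced equation, 1 mol K2Cr2O7 reacts with 6 mol Fe^2+, so n(Fe^2+) = 0.001328 x 6/1 = 0.007967 mol.
[Fe^2+] = 0.007967 / 0.02079 L = 0.383 M.

0.383 M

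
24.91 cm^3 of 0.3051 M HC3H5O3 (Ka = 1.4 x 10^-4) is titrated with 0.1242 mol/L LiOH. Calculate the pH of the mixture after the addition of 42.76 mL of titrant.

Initial n(HC3H5O3) = 0.3051 x 0.02491 = 0.007600 mol.
n(LiOH) added = 0.1242 x 0.04276 = 0.005311 mol, converting that many moles of HC3H5O3 to C3H5O3-.
Remaining n(HC3H5O3) = 0.002289 mol; n(C3H5O3-) = 0.005311 mol.
By Henderson-Hasselbalch, pH = pKa + log([A^-]/[HA]) = 3.85 + log(0.005311/0.002289) = 3.85 + (+0.37) = 4.22.

4.22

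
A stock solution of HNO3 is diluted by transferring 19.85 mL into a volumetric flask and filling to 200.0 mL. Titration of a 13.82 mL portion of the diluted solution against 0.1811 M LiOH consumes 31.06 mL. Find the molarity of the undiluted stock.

n(LiOH) = 0.1811 x 0.03106 = 0.005625 mol.
n(HNO3) in the aliquot = 0.005625 mol.
[diluted HNO3] = 0.005625 / 0.01382 = 0.4070 M.
Dilution factor = 200.0/19.85 = 10.08, so [stock] = 0.4070 x 10.08 = 4.10 M.

4.10 M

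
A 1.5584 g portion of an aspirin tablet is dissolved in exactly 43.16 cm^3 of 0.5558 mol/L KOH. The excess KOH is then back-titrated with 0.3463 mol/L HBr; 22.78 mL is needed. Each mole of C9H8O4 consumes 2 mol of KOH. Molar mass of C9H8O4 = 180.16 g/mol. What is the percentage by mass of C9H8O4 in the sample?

Total n(KOH) added = 0.5558 x 0.04316 = 0.02399 mol.
n(HBr) used = 0.3463 x 0.02278 = 0.007889 mol, which equals the excess n(KOH).
So n(KOH) consumed by the sample = 0.02399 - 0.007889 = 0.01610 mol.
n(C9H8O4) = 0.01610 / 2 = 0.008050 mol.
mass C9H8O4 = 0.008050 x 180.16 = 1.450 g, so %C9H8O4 = 1.450/1.5584 x 100 = 93.1%.

93.1%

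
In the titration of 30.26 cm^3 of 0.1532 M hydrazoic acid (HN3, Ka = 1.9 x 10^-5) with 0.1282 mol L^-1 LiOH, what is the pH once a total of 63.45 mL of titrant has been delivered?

12.57

n(acid) = 0.1532 x 0.03026 = 0.004636 mol; n(LiOH) added = 0.1282 x 0.06345 = 0.008134 mol.
Base is in excess by 0.008134 - 0.004636 = 0.003498 mol in a total volume of 0.09371 L.
[OH^-] = 0.003498/0.09371 = 0.03733 M, so pOH = 1.43 and pH = 14.00 - 1.43 = 12.57.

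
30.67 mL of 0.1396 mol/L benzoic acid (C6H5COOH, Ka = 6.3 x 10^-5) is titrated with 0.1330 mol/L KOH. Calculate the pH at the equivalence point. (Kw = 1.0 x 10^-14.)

n(C6H5COOH) = 0.1396 x 0.03067 = 0.004282 mol; V(KOH) at equivalence = 0.004282/0.1330 = 0.03219 L.
At equivalence all the acid is converted to C6H5COO-; total volume = 0.03067 + 0.03219 = 0.06286 L, so [C6H5COO-] = 0.004282/0.06286 = 0.06811 M.
Kb = Kw/Ka = 1.0e-14 / 6.3 x 10^-5 = 1.59e-10.
[OH^-] = sqrt(Kb x [C6H5COO-]) = sqrt(1.59e-10 x 0.06811) = 3.29e-6 M.
pOH = 5.48, so pH = 14.00 - 5.48 = 8.52.

8.52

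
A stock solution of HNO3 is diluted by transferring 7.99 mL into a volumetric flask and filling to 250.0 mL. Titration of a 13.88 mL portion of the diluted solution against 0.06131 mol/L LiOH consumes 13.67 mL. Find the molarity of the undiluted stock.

1.89 M

n(LiOH) = 0.06131 x 0.01367 = 0.0008381 mol.
n(HNO3) in the aliquot = 0.0008381 mol.
[diluted HNO3] = 0.0008381 / 0.01388 = 0.06038 M.
Dilution factor = 250.0/7.990 = 31.29, so [stock] = 0.06038 x 31.29 = 1.89 M.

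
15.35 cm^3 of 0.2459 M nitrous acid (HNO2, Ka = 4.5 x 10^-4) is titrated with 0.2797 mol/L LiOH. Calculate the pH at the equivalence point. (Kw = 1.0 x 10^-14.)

n(HNO2) = 0.2459 x 0.01535 = 0.003775 mol; V(LiOH) at equivalence = 0.003775/0.2797 = 0.01350 L.
At equivalence all the acid is converted to NO2-; total volume = 0.01535 + 0.01350 = 0.02885 L, so [NO2-] = 0.003775/0.02885 = 0.1309 M.
Kb = Kw/Ka = 1.0e-14 / 4.5 x 10^-4 = 2.22e-11.
[OH^-] = sqrt(Kb x [NO2-]) = sqrt(2.22e-11 x 0.1309) = 1.71e-6 M.
pOH = 5.77, so pH = 14.00 - 5.77 = 8.23.

8.23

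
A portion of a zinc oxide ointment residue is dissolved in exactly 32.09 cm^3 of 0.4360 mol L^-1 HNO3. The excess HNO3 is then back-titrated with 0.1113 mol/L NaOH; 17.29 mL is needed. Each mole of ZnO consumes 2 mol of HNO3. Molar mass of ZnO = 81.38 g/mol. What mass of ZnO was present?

0.491 g

Total n(HNO3) added = 0.4360 x 0.03209 = 0.01399 mol.
n(NaOH) used = 0.1113 x 0.01729 = 0.001924 mol, which equals the excess n(HNO3).
So n(HNO3) consumed by the sample = 0.01399 - 0.001924 = 0.01207 mol.
n(ZnO) = 0.01207 / 2 = 0.006033 mol.
mass = 0.006033 mol x 81.38 g/mol = 0.491 g.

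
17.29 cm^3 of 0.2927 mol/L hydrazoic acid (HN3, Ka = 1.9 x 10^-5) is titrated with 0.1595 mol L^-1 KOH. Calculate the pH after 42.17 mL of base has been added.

n(acid) = 0.2927 x 0.01729 = 0.005061 mol; n(KOH) added = 0.1595 x 0.04217 = 0.006726 mol.
Base is in excess by 0.006726 - 0.005061 = 0.001665 mol in a total volume of 0.05946 L.
[OH^-] = 0.001665/0.05946 = 0.02801 M, so pOH = 1.55 and pH = 14.00 - 1.55 = 12.45.

12.45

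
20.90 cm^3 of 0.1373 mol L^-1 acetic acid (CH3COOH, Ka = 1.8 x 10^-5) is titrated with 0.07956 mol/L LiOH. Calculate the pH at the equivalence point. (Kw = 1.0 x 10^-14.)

8.72

n(CH3COOH) = 0.1373 x 0.02090 = 0.002870 mol; V(LiOH) at equivalence = 0.002870/0.07956 = 0.03607 L.
At equivalence all the acid is converted to CH3COO-; total volume = 0.02090 + 0.03607 = 0.05697 L, so [CH3COO-] = 0.002870/0.05697 = 0.05037 M.
Kb = Kw/Ka = 1.0e-14 / 1.8 x 10^-5 = 5.56e-10.
[OH^-] = sqrt(Kb x [CH3COO-]) = sqrt(5.56e-10 x 0.05037) = 5.29e-6 M.
pOH = 5.28, so pH = 14.00 - 5.28 = 8.72.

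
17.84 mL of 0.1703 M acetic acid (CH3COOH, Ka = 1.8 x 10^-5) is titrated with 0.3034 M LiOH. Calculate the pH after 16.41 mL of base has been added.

12.75

n(acid) = 0.1703 x 0.01784 = 0.003038 mol; n(LiOH) added = 0.3034 x 0.01641 = 0.004979 mol.
Base is in excess by 0.004979 - 0.003038 = 0.001941 mol in a total volume of 0.03425 L.
[OH^-] = 0.001941/0.03425 = 0.05666 M, so pOH = 1.25 and pH = 14.00 - 1.25 = 12.75.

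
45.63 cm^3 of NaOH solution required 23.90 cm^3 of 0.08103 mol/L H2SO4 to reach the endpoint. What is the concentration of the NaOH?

n(H2SO4) delivered = 0.08103 x 0.02390 = 0.001937 mol.
The reaction is 2 NaOH + 1 H2SO4, so n(NaOH) = 0.001937 x 2/1 = 0.003873 mol.
[NaOH] = 0.003873 mol / 0.04563 L = 0.0849 M.

0.0849 M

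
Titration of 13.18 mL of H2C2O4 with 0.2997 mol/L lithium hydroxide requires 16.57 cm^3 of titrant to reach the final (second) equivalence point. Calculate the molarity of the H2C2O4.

0.188 M

n(LiOH) = 0.2997 x 0.01657 = 0.004966 mol.
At the final (second) equivalence point, 2 mol OH^- react per mol H2C2O4, so n(H2C2O4) = 0.004966 / 2 = 0.002483 mol.
[H2C2O4] = 0.002483 / 0.01318 L = 0.188 M.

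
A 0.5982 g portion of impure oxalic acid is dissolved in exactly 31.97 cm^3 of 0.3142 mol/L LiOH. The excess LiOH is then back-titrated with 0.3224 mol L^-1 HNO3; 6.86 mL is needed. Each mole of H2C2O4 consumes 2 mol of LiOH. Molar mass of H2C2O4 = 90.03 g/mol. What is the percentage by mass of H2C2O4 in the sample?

Total n(LiOH) added = 0.3142 x 0.03197 = 0.01004 mol.
n(HNO3) used = 0.3224 x 0.006860 = 0.002212 mol, which equals the excess n(LiOH).
So n(LiOH) consumed by the sample = 0.01004 - 0.002212 = 0.007833 mol.
n(H2C2O4) = 0.007833 / 2 = 0.003917 mol.
mass H2C2O4 = 0.003917 x 90.03 = 0.3526 g, so %H2C2O4 = 0.3526/0.5982 x 100 = 58.9%.

58.9%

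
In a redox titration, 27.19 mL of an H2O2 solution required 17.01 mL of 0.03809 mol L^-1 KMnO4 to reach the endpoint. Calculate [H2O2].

0.0596 M

n(KMnO4) = 0.03809 x 0.01701 = 0.0006479 mol.
From the balanced equation, 2 mol KMnO4 reacts with 5 mol H2O2, so n(H2O2) = 0.0006479 x 5/2 = 0.001620 mol.
[H2O2] = 0.001620 / 0.02719 L = 0.0596 M.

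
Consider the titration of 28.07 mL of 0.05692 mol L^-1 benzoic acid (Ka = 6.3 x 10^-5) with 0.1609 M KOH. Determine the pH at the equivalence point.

n(C6H5COOH) = 0.05692 x 0.02807 = 0.001598 mol; V(KOH) at equivalence = 0.001598/0.1609 = 0.009930 L.
At equivalence all the acid is converted to C6H5COO-; total volume = 0.02807 + 0.009930 = 0.03800 L, so [C6H5COO-] = 0.001598/0.03800 = 0.04205 M.
Kb = Kw/Ka = 1.0e-14 / 6.3 x 10^-5 = 1.59e-10.
[OH^-] = sqrt(Kb x [C6H5COO-]) = sqrt(1.59e-10 x 0.04205) = 2.58e-6 M.
pOH = 5.59, so pH = 14.00 - 5.59 = 8.41.

8.41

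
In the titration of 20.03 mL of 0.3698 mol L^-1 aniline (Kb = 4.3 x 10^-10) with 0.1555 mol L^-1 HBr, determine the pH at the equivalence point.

n(C6H5NH2) = 0.3698 x 0.02003 = 0.007407 mol; V(HBr) at equivalence = 0.007407/0.1555 = 0.04763 L.
At equivalence the base is fully converted to C6H5NH3+; total volume = 0.06766 L, so [C6H5NH3+] = 0.007407/0.06766 = 0.1095 M.
Ka(C6H5NH3+) = Kw/Kb = 1.0e-14 / 4.3 x 10^-10 = 2.33e-5.
[H^+] = sqrt(Ka x [C6H5NH3+]) = sqrt(2.33e-5 x 0.1095) = 0.00160 M.
pH = -log(0.00160) = 2.80.

2.80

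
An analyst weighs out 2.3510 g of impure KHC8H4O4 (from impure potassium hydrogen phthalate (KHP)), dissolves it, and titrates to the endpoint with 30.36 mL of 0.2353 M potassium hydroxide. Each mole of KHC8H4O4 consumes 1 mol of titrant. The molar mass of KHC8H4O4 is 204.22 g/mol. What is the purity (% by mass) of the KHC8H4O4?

n(KOH) = 0.2353 x 0.03036 = 0.007144 mol.
n(KHC8H4O4) = 0.007144 / 1 = 0.007144 mol.
mass of KHC8H4O4 = 0.007144 x 204.22 = 1.459 g.
% purity = 1.459 / 2.3510 x 100 = 62.1%.

62.1%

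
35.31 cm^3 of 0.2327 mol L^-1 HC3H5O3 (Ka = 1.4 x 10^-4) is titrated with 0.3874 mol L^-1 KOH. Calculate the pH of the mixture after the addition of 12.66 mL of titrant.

Initial n(HC3H5O3) = 0.2327 x 0.03531 = 0.008217 mol.
n(KOH) added = 0.3874 x 0.01266 = 0.004904 mol, converting that many moles of HC3H5O3 to C3H5O3-.
Remaining n(HC3H5O3) = 0.003312 mol; n(C3H5O3-) = 0.004904 mol.
By Henderson-Hasselbalch, pH = pKa + log([A^-]/[HA]) = 3.85 + log(0.004904/0.003312) = 3.85 + (+0.17) = 4.02.

4.02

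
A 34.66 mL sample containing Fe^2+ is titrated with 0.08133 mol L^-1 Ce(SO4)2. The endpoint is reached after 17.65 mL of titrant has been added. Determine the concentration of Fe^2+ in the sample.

0.0414 M

n(Ce(SO4)2) = 0.08133 x 0.01765 = 0.001435 mol.
From the balanced equation, 1 mol Ce(SO4)2 reacts with 1 mol Fe^2+, so n(Fe^2+) = 0.001435 x 1/1 = 0.001435 mol.
[Fe^2+] = 0.001435 / 0.03466 L = 0.0414 M.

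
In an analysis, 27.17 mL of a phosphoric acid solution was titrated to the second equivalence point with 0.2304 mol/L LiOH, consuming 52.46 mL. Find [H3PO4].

n(LiOH) = 0.2304 x 0.05246 = 0.01209 mol.
At the second equivalence point, 2 mol OH^- react per mol H3PO4, so n(H3PO4) = 0.01209 / 2 = 0.006043 mol.
[H3PO4] = 0.006043 / 0.02717 L = 0.222 M.

0.222 M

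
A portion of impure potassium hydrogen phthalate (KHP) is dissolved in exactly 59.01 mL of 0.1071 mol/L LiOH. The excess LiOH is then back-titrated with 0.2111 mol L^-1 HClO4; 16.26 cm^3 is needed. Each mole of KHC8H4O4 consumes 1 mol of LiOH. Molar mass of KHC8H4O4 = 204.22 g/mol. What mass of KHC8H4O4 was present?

0.590 g

Total n(LiOH) added = 0.1071 x 0.05901 = 0.006320 mol.
n(HClO4) used = 0.2111 x 0.01626 = 0.003432 mol, which equals the excess n(LiOH).
So n(LiOH) consumed by the sample = 0.006320 - 0.003432 = 0.002887 mol.
n(KHC8H4O4) = 0.002887 / 1 = 0.002887 mol.
mass = 0.002887 mol x 204.22 g/mol = 0.590 g.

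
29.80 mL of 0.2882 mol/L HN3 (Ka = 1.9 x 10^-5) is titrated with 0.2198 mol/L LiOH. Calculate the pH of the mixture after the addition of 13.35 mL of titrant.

4.44

Initial n(HN3) = 0.2882 x 0.02980 = 0.008588 mol.
n(LiOH) added = 0.2198 x 0.01335 = 0.002934 mol, converting that many moles of HN3 to N3-.
Remaining n(HN3) = 0.005654 mol; n(N3-) = 0.002934 mol.
By Henderson-Hasselbalch, pH = pKa + log([A^-]/[HA]) = 4.72 + log(0.002934/0.005654) = 4.72 + (-0.28) = 4.44.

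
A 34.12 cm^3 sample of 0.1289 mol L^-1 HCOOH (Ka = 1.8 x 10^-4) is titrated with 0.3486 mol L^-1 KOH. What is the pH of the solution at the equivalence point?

n(HCOOH) = 0.1289 x 0.03412 = 0.004398 mol; V(KOH) at equivalence = 0.004398/0.3486 = 0.01262 L.
At equivalence all the acid is converted to HCOO-; total volume = 0.03412 + 0.01262 = 0.04674 L, so [HCOO-] = 0.004398/0.04674 = 0.09410 M.
Kb = Kw/Ka = 1.0e-14 / 1.8 x 10^-4 = 5.56e-11.
[OH^-] = sqrt(Kb x [HCOO-]) = sqrt(5.56e-11 x 0.09410) = 2.29e-6 M.
pOH = 5.64, so pH = 14.00 - 5.64 = 8.36.

8.36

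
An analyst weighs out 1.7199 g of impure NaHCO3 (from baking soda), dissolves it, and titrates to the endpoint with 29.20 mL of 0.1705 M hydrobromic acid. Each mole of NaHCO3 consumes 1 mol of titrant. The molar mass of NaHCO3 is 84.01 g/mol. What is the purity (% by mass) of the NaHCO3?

24.3%

n(HBr) = 0.1705 x 0.02920 = 0.004979 mol.
n(NaHCO3) = 0.004979 / 1 = 0.004979 mol.
mass of NaHCO3 = 0.004979 x 84.01 = 0.4183 g.
% purity = 0.4183 / 1.7199 x 100 = 24.3%.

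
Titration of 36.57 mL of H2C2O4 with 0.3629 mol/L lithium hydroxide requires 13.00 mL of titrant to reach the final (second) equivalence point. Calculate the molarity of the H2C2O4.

n(LiOH) = 0.3629 x 0.01300 = 0.004718 mol.
At the final (second) equivalence point, 2 mol OH^- react per mol H2C2O4, so n(H2C2O4) = 0.004718 / 2 = 0.002359 mol.
[H2C2O4] = 0.002359 / 0.03657 L = 0.0645 M.

0.0645 M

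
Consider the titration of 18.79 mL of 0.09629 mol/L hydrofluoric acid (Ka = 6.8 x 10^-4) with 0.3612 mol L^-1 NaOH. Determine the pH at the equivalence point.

n(HF) = 0.09629 x 0.01879 = 0.001809 mol; V(NaOH) at equivalence = 0.001809/0.3612 = 0.005009 L.
At equivalence all the acid is converted to F-; total volume = 0.01879 + 0.005009 = 0.02380 L, so [F-] = 0.001809/0.02380 = 0.07602 M.
Kb = Kw/Ka = 1.0e-14 / 6.8 x 10^-4 = 1.47e-11.
[OH^-] = sqrt(Kb x [F-]) = sqrt(1.47e-11 x 0.07602) = 1.06e-6 M.
pOH = 5.98, so pH = 14.00 - 5.98 = 8.02.

8.02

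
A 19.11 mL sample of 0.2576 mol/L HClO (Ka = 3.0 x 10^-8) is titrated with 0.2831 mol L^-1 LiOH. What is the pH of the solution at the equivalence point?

n(HClO) = 0.2576 x 0.01911 = 0.004923 mol; V(LiOH) at equivalence = 0.004923/0.2831 = 0.01739 L.
At equivalence all the acid is converted to ClO-; total volume = 0.01911 + 0.01739 = 0.03650 L, so [ClO-] = 0.004923/0.03650 = 0.1349 M.
Kb = Kw/Ka = 1.0e-14 / 3.0 x 10^-8 = 3.33e-7.
[OH^-] = sqrt(Kb x [ClO-]) = sqrt(3.33e-7 x 0.1349) = 0.000212 M.
pOH = 3.67, so pH = 14.00 - 3.67 = 10.33.

10.33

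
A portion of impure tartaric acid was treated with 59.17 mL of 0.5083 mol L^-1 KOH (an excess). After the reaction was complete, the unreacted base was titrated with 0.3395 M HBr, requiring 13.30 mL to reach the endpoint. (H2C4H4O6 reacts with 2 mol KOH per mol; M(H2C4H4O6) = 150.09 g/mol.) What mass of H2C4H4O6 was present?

1.92 g

Total n(KOH) added = 0.5083 x 0.05917 = 0.03008 mol.
n(HBr) used = 0.3395 x 0.01330 = 0.004515 mol, which equals the excess n(KOH).
So n(KOH) consumed by the sample = 0.03008 - 0.004515 = 0.02556 mol.
n(H2C4H4O6) = 0.02556 / 2 = 0.01278 mol.
mass = 0.01278 mol x 150.09 g/mol = 1.92 g.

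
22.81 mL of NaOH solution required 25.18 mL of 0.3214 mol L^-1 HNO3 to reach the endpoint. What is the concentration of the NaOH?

n(HNO3) delivered = 0.3214 x 0.02518 = 0.008093 mol.
For a 1:1 reaction, n(NaOH) = 0.008093 mol.
[NaOH] = 0.008093 mol / 0.02281 L = 0.355 M.

0.355 M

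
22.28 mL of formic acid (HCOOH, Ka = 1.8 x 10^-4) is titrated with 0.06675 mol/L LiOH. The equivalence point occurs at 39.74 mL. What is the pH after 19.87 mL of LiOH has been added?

3.74

19.87 mL is exactly half the equivalence volume (39.74/2), i.e. the half-equivalence point.
There, n(HA) = n(A^-), so pH = pKa = -log(1.8 x 10^-4) = 3.74.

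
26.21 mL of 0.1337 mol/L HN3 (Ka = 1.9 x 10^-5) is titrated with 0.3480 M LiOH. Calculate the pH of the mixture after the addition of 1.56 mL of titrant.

Initial n(HN3) = 0.1337 x 0.02621 = 0.003504 mol.
n(LiOH) added = 0.3480 x 0.001560 = 0.0005429 mol, converting that many moles of HN3 to N3-.
Remaining n(HN3) = 0.002961 mol; n(N3-) = 0.0005429 mol.
By Henderson-Hasselbalch, pH = pKa + log([A^-]/[HA]) = 4.72 + log(0.0005429/0.002961) = 4.72 + (-0.74) = 3.98.

3.98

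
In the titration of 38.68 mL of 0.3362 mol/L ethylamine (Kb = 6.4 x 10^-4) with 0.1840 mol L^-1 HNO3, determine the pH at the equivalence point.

n(C2H5NH2) = 0.3362 x 0.03868 = 0.01300 mol; V(HNO3) at equivalence = 0.01300/0.1840 = 0.07068 L.
At equivalence the base is fully converted to C2H5NH3+; total volume = 0.1094 L, so [C2H5NH3+] = 0.01300/0.1094 = 0.1189 M.
Ka(C2H5NH3+) = Kw/Kb = 1.0e-14 / 6.4 x 10^-4 = 1.56e-11.
[H^+] = sqrt(Ka x [C2H5NH3+]) = sqrt(1.56e-11 x 0.1189) = 1.36e-6 M.
pH = -log(1.36e-6) = 5.87.

5.87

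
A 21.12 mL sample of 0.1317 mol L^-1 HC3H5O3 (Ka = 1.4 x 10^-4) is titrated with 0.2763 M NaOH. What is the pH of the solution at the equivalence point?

n(HC3H5O3) = 0.1317 x 0.02112 = 0.002782 mol; V(NaOH) at equivalence = 0.002782/0.2763 = 0.01007 L.
At equivalence all the acid is converted to C3H5O3-; total volume = 0.02112 + 0.01007 = 0.03119 L, so [C3H5O3-] = 0.002782/0.03119 = 0.08919 M.
Kb = Kw/Ka = 1.0e-14 / 1.4 x 10^-4 = 7.14e-11.
[OH^-] = sqrt(Kb x [C3H5O3-]) = sqrt(7.14e-11 x 0.08919) = 2.52e-6 M.
pOH = 5.60, so pH = 14.00 - 5.60 = 8.40.

8.40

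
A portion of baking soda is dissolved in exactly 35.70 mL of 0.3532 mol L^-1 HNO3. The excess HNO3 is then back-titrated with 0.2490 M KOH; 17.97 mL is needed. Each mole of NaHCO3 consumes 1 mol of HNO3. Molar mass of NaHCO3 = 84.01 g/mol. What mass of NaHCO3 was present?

0.683 g

Total n(HNO3) added = 0.3532 x 0.03570 = 0.01261 mol.
n(KOH) used = 0.2490 x 0.01797 = 0.004475 mol, which equals the excess n(HNO3).
So n(HNO3) consumed by the sample = 0.01261 - 0.004475 = 0.008135 mol.
n(NaHCO3) = 0.008135 / 1 = 0.008135 mol.
mass = 0.008135 mol x 84.01 g/mol = 0.683 g.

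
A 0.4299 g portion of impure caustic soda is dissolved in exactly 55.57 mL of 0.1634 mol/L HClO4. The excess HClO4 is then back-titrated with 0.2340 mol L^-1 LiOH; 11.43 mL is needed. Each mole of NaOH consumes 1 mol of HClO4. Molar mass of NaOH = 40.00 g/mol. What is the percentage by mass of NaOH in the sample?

Total n(HClO4) added = 0.1634 x 0.05557 = 0.009080 mol.
n(LiOH) used = 0.2340 x 0.01143 = 0.002675 mol, which equals the excess n(HClO4).
So n(HClO4) consumed by the sample = 0.009080 - 0.002675 = 0.006406 mol.
n(NaOH) = 0.006406 / 1 = 0.006406 mol.
mass NaOH = 0.006406 x 40.00 = 0.2562 g, so %NaOH = 0.2562/0.4299 x 100 = 59.6%.

59.6%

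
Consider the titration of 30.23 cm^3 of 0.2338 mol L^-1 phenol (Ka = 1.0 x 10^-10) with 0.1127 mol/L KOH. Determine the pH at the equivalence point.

11.44

n(C6H5OH) = 0.2338 x 0.03023 = 0.007068 mol; V(KOH) at equivalence = 0.007068/0.1127 = 0.06271 L.
At equivalence all the acid is converted to C6H5O-; total volume = 0.03023 + 0.06271 = 0.09294 L, so [C6H5O-] = 0.007068/0.09294 = 0.07604 M.
Kb = Kw/Ka = 1.0e-14 / 1.0 x 10^-10 = 0.000100.
[OH^-] = sqrt(Kb x [C6H5O-]) = sqrt(0.000100 x 0.07604) = 0.00276 M.
pOH = 2.56, so pH = 14.00 - 2.56 = 11.44.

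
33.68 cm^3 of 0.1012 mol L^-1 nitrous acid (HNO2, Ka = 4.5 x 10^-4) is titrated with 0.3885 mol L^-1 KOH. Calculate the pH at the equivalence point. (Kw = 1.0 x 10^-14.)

n(HNO2) = 0.1012 x 0.03368 = 0.003408 mol; V(KOH) at equivalence = 0.003408/0.3885 = 0.008773 L.
At equivalence all the acid is converted to NO2-; total volume = 0.03368 + 0.008773 = 0.04245 L, so [NO2-] = 0.003408/0.04245 = 0.08029 M.
Kb = Kw/Ka = 1.0e-14 / 4.5 x 10^-4 = 2.22e-11.
[OH^-] = sqrt(Kb x [NO2-]) = sqrt(2.22e-11 x 0.08029) = 1.34e-6 M.
pOH = 5.87, so pH = 14.00 - 5.87 = 8.13.

8.13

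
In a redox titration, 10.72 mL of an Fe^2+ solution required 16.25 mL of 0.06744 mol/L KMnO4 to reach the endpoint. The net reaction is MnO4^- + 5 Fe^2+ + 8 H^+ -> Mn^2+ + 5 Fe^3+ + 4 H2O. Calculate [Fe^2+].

n(KMnO4) = 0.06744 x 0.01625 = 0.001096 mol.
From the balanced equation, 1 mol KMnO4 reacts with 5 mol Fe^2+, so n(Fe^2+) = 0.001096 x 5/1 = 0.005480 mol.
[Fe^2+] = 0.005480 / 0.01072 L = 0.511 M.

0.511 M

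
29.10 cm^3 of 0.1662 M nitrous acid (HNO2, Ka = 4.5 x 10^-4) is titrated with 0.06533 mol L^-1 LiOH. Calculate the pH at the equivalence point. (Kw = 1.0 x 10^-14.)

n(HNO2) = 0.1662 x 0.02910 = 0.004836 mol; V(LiOH) at equivalence = 0.004836/0.06533 = 0.07403 L.
At equivalence all the acid is converted to NO2-; total volume = 0.02910 + 0.07403 = 0.1031 L, so [NO2-] = 0.004836/0.1031 = 0.04690 M.
Kb = Kw/Ka = 1.0e-14 / 4.5 x 10^-4 = 2.22e-11.
[OH^-] = sqrt(Kb x [NO2-]) = sqrt(2.22e-11 x 0.04690) = 1.02e-6 M.
pOH = 5.99, so pH = 14.00 - 5.99 = 8.01.

8.01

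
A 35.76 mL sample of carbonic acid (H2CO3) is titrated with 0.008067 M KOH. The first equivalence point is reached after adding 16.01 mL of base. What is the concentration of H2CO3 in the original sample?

n(KOH) = 0.008067 x 0.01601 = 0.0001292 mol.
At the first equivalence point, 1 mol OH^- react per mol H2CO3, so n(H2CO3) = 0.0001292 / 1 = 0.0001292 mol.
[H2CO3] = 0.0001292 / 0.03576 L = 0.00361 M.

0.00361 M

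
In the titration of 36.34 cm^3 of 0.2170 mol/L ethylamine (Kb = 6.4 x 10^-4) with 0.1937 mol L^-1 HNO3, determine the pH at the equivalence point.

n(C2H5NH2) = 0.2170 x 0.03634 = 0.007886 mol; V(HNO3) at equivalence = 0.007886/0.1937 = 0.04071 L.
At equivalence the base is fully converted to C2H5NH3+; total volume = 0.07705 L, so [C2H5NH3+] = 0.007886/0.07705 = 0.1023 M.
Ka(C2H5NH3+) = Kw/Kb = 1.0e-14 / 6.4 x 10^-4 = 1.56e-11.
[H^+] = sqrt(Ka x [C2H5NH3+]) = sqrt(1.56e-11 x 0.1023) = 1.26e-6 M.
pH = -log(1.26e-6) = 5.90.

5.90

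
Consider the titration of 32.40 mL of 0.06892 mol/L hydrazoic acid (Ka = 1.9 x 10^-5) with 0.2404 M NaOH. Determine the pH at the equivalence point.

n(HN3) = 0.06892 x 0.03240 = 0.002233 mol; V(NaOH) at equivalence = 0.002233/0.2404 = 0.009289 L.
At equivalence all the acid is converted to N3-; total volume = 0.03240 + 0.009289 = 0.04169 L, so [N3-] = 0.002233/0.04169 = 0.05356 M.
Kb = Kw/Ka = 1.0e-14 / 1.9 x 10^-5 = 5.26e-10.
[OH^-] = sqrt(Kb x [N3-]) = sqrt(5.26e-10 x 0.05356) = 5.31e-6 M.
pOH = 5.27, so pH = 14.00 - 5.27 = 8.73.

8.73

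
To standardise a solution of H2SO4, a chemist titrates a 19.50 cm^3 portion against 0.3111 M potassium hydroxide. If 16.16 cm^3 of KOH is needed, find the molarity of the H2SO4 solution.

n(KOH) delivered = 0.3111 x 0.01616 = 0.005027 mol.
The reaction is 1 H2SO4 + 2 KOH, so n(H2SO4) = 0.005027 x 1/2 = 0.002514 mol.
[H2SO4] = 0.002514 mol / 0.01950 L = 0.129 M.

0.129 M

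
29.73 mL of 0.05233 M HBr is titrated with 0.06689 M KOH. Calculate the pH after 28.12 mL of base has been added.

n(acid) = 0.05233 x 0.02973 = 0.001556 mol; n(KOH) added = 0.06689 x 0.02812 = 0.001881 mol.
Base is in excess by 0.001881 - 0.001556 = 0.0003252 mol in a total volume of 0.05785 L.
[OH^-] = 0.0003252/0.05785 = 0.005621 M, so pOH = 2.25 and pH = 14.00 - 2.25 = 11.75.

11.75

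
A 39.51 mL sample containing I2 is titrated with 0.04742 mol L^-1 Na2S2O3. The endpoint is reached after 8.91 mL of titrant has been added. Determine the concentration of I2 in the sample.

0.00535 M

n(Na2S2O3) = 0.04742 x 0.008910 = 0.0004225 mol.
From the balanced equation, 2 mol Na2S2O3 reacts with 1 mol I2, so n(I2) = 0.0004225 x 1/2 = 0.0002113 mol.
[I2] = 0.0002113 / 0.03951 L = 0.00535 M.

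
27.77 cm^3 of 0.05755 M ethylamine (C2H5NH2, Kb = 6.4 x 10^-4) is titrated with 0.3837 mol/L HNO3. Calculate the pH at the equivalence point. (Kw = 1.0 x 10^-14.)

n(C2H5NH2) = 0.05755 x 0.02777 = 0.001598 mol; V(HNO3) at equivalence = 0.001598/0.3837 = 0.004165 L.
At equivalence the base is fully converted to C2H5NH3+; total volume = 0.03194 L, so [C2H5NH3+] = 0.001598/0.03194 = 0.05004 M.
Ka(C2H5NH3+) = Kw/Kb = 1.0e-14 / 6.4 x 10^-4 = 1.56e-11.
[H^+] = sqrt(Ka x [C2H5NH3+]) = sqrt(1.56e-11 x 0.05004) = 8.84e-7 M.
pH = -log(8.84e-7) = 6.05.

6.05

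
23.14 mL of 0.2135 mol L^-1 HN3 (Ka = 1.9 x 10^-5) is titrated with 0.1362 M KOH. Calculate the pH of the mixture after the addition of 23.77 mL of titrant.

5.00

Initial n(HN3) = 0.2135 x 0.02314 = 0.004940 mol.
n(KOH) added = 0.1362 x 0.02377 = 0.003237 mol, converting that many moles of HN3 to N3-.
Remaining n(HN3) = 0.001703 mol; n(N3-) = 0.003237 mol.
By Henderson-Hasselbalch, pH = pKa + log([A^-]/[HA]) = 4.72 + log(0.003237/0.001703) = 4.72 + (+0.28) = 5.00.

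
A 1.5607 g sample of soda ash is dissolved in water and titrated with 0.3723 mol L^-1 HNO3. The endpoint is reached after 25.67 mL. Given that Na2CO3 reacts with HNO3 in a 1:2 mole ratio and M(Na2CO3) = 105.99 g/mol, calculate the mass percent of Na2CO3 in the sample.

32.5%

n(HNO3) = 0.3723 x 0.02567 = 0.009557 mol.
n(Na2CO3) = 0.009557 / 2 = 0.004778 mol.
mass of Na2CO3 = 0.004778 x 105.99 = 0.5065 g.
% purity = 0.5065 / 1.5607 x 100 = 32.5%.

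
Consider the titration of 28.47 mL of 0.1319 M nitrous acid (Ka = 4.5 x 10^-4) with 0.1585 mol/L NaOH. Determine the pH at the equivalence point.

n(HNO2) = 0.1319 x 0.02847 = 0.003755 mol; V(NaOH) at equivalence = 0.003755/0.1585 = 0.02369 L.
At equivalence all the acid is converted to NO2-; total volume = 0.02847 + 0.02369 = 0.05216 L, so [NO2-] = 0.003755/0.05216 = 0.07199 M.
Kb = Kw/Ka = 1.0e-14 / 4.5 x 10^-4 = 2.22e-11.
[OH^-] = sqrt(Kb x [NO2-]) = sqrt(2.22e-11 x 0.07199) = 1.26e-6 M.
pOH = 5.90, so pH = 14.00 - 5.90 = 8.10.

8.10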